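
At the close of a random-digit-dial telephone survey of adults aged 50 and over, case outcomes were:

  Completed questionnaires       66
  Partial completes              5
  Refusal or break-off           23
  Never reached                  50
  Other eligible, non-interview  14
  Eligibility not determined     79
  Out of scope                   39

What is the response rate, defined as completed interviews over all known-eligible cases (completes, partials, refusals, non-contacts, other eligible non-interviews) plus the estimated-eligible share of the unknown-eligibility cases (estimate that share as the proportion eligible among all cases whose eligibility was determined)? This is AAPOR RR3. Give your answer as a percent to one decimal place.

Top → 66
Determined eligible → 66 + 5 + 23 + 50 + 14 = 158
e = 158 / (158 + 39) = 158 / 197 = 0.8020
e × U → 0.8020 × 79 = 63.36
Denom → 158 + 63.36 = 221.36
RR3 = 66 / 221.36 = 0.2982

29.8%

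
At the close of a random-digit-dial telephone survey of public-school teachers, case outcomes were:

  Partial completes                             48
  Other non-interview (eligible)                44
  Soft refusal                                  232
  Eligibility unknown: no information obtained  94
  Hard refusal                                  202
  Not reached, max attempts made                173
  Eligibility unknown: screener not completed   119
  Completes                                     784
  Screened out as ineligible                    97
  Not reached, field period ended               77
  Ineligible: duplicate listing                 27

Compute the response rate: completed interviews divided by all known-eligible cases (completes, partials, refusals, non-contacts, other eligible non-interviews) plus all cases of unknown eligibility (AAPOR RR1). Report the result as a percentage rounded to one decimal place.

Refused = 202 + 232 = 434
No answer / not reached = 77 + 173 = 250
Eligibility not determined = 119 + 94 = 213
Ineligible = 97 + 27 = 124
Num = 784
Base = 784 + 48 + 434 + 250 + 44 + 213 = 1773
RR1 = 784 / 1773 = 0.4422

44.2%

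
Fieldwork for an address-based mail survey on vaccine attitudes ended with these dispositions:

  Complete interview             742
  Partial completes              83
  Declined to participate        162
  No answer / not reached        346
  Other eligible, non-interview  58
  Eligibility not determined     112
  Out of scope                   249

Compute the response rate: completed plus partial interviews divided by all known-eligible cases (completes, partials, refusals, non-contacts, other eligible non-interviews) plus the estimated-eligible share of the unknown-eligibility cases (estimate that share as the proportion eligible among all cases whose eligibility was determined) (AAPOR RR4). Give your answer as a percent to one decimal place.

Numerator: 742 + 83 = 825
Known eligible: 742 + 83 + 162 + 346 + 58 = 1391
e = 1391 / (1391 + 249) = 1391 / 1640 = 0.8482
Estimated eligible among unknowns: 0.8482 × 112 = 95.00
Denom: 1391 + 95.00 = 1486.00
RR4 = 825 / 1486.00 = 0.5552

55.5%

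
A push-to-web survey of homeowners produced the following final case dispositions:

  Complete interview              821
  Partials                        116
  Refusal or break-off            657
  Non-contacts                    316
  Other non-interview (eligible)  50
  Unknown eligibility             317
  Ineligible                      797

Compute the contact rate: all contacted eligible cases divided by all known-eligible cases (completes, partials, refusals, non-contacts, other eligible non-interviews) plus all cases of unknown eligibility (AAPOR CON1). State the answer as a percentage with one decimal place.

72.2%

Num: 821 + 116 + 657 + 50 = 1644
Denom: 821 + 116 + 657 + 316 + 50 + 317 = 2277
CON1 = 1644 / 2277 = 0.7220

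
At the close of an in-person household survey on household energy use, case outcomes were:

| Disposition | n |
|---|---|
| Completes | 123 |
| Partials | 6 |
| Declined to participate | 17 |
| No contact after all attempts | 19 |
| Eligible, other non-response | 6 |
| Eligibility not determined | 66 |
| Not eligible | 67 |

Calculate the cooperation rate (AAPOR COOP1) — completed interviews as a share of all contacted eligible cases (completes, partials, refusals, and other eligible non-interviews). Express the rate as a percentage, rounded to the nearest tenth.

Numerator: 123
Base: 123 + 6 + 17 + 6 = 152
COOP1 = 123 / 152 = 0.8092

80.9%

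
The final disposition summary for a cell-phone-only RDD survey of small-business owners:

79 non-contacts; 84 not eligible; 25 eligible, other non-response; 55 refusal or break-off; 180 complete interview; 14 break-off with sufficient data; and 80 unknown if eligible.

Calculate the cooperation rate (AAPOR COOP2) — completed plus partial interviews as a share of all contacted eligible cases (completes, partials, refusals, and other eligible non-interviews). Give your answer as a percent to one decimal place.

70.8%

Numerator → 180 + 14 = 194
Base → 180 + 14 + 55 + 25 = 274
COOP2 = 194 / 274 = 0.7080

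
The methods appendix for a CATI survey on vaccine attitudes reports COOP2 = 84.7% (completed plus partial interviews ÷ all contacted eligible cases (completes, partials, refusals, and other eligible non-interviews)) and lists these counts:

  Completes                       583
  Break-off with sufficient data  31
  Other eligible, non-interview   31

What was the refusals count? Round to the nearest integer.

80

Top = 583 + 31 = 614
COOP2 = 614 / D = 0.847
D = 614 / 0.847 = 724.9
Rest of base = 645
refusals = 724.9 − 645 ≈ 80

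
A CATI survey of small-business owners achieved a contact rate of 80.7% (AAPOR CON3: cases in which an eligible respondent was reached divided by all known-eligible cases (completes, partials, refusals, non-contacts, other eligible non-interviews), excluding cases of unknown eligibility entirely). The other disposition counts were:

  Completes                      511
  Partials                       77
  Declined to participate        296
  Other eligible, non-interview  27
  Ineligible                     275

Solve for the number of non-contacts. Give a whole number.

218

Num → 511 + 77 + 296 + 27 = 911
CON3 = 911 / D = 0.807
D = 911 / 0.807 = 1128.9
Rest of base = 911
non-contacts = 1128.9 − 911 ≈ 218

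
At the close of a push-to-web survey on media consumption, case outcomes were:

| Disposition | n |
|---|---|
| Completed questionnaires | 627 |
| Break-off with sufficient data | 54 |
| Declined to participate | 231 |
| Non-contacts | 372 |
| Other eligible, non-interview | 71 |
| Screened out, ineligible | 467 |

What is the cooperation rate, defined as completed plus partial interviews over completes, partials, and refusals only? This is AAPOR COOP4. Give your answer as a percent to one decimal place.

Top → 627 + 54 = 681
Denominator → 627 + 54 + 231 = 912
COOP4 = 681 / 912 = 0.7467

74.7%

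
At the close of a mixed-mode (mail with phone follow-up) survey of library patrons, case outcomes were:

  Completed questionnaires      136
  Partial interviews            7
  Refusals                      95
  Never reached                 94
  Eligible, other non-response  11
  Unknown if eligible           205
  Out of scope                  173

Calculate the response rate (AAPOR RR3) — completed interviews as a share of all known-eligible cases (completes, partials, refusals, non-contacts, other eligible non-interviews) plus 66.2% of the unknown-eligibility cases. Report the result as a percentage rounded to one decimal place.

Num = 136
Determined eligible = 136 + 7 + 95 + 94 + 11 = 343
Eligible share of unknowns = 0.6620 × 205 = 135.71
Denominator = 343 + 135.71 = 478.71
RR3 = 136 / 478.71 = 0.2841

28.4%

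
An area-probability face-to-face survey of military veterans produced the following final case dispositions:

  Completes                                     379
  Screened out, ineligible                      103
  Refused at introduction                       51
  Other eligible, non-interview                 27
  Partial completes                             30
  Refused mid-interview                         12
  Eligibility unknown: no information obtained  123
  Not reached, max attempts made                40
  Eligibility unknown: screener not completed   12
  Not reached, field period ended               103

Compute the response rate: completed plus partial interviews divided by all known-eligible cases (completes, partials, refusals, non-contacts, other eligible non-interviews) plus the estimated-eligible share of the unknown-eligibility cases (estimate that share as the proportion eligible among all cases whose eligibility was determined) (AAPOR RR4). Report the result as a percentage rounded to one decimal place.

Declined to participate = 51 + 12 = 63
Non-contacts = 103 + 40 = 143
Unknown if eligible = 12 + 123 = 135
Top: 379 + 30 = 409
Eligible (known): 379 + 30 + 63 + 143 + 27 = 642
e = 642 / (642 + 103) = 642 / 745 = 0.8617
Estimated eligible among unknowns: 0.8617 × 135 = 116.33
Denom: 642 + 116.33 = 758.33
RR4 = 409 / 758.33 = 0.5393

53.9%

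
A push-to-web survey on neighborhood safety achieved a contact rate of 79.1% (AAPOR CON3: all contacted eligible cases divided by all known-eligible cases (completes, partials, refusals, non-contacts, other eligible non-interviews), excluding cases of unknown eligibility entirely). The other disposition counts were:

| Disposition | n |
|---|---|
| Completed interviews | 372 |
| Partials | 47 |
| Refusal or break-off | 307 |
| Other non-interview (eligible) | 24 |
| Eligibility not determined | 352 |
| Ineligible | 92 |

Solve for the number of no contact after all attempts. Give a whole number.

Numerator: 372 + 47 + 307 + 24 = 750
CON3 = 750 / D = 0.791
D = 750 / 0.791 = 948.2
Other denominator terms total 750
no contact after all attempts = 948.2 − 750 ≈ 198

198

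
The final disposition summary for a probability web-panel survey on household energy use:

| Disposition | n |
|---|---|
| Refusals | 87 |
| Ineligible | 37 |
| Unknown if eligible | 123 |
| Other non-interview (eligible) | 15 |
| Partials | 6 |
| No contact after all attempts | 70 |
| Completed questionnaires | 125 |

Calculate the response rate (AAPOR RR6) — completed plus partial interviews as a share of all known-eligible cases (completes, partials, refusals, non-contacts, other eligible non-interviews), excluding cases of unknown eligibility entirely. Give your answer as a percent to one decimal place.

43.2%

Num = 125 + 6 = 131
Denom = 125 + 6 + 87 + 70 + 15 = 303
RR6 = 131 / 303 = 0.4323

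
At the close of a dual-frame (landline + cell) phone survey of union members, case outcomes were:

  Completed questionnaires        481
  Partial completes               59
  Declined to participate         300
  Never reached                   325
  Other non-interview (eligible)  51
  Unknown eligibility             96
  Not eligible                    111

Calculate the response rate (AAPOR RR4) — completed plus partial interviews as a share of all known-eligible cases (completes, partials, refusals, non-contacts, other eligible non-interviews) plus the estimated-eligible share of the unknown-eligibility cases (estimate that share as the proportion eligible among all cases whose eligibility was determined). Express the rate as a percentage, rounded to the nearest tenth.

41.4%

Num → 481 + 59 = 540
Known eligible → 481 + 59 + 300 + 325 + 51 = 1216
e = 1216 / (1216 + 111) = 1216 / 1327 = 0.9164
Eligible share of unknowns → 0.9164 × 96 = 87.97
Denom → 1216 + 87.97 = 1303.97
RR4 = 540 / 1303.97 = 0.4141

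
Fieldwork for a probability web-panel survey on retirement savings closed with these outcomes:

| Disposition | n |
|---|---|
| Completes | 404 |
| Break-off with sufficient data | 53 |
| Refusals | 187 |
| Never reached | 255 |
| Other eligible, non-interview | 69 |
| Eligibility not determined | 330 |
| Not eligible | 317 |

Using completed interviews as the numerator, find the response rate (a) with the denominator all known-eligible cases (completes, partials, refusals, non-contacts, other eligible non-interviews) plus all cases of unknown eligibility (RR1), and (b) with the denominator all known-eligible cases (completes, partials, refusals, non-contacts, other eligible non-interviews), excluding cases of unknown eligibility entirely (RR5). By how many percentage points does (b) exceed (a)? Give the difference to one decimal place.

Numerator → 404
Denom → 404 + 53 + 187 + 255 + 69 + 330 = 1298
RR1 = 404 / 1298 = 0.3112
Denom → 404 + 53 + 187 + 255 + 69 = 968
RR5 = 404 / 968 = 0.4174
Difference = 41.74 − 31.12 = 10.62 percentage points

10.6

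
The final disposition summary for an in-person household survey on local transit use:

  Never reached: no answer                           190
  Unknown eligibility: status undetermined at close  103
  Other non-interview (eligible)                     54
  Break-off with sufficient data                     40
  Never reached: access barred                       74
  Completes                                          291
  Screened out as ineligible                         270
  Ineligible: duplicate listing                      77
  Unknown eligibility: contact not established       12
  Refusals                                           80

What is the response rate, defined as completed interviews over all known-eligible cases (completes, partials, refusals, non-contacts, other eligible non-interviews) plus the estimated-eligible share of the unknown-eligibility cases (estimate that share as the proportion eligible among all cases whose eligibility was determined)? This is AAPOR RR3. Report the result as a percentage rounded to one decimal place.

No answer / not reached = 190 + 74 = 264
Unknown if eligible = 12 + 103 = 115
Screened out, ineligible = 270 + 77 = 347
Num = 291
Determined eligible = 291 + 40 + 80 + 264 + 54 = 729
e = 729 / (729 + 347) = 729 / 1076 = 0.6775
e × U = 0.6775 × 115 = 77.91
Base = 729 + 77.91 = 806.91
RR3 = 291 / 806.91 = 0.3606

36.1%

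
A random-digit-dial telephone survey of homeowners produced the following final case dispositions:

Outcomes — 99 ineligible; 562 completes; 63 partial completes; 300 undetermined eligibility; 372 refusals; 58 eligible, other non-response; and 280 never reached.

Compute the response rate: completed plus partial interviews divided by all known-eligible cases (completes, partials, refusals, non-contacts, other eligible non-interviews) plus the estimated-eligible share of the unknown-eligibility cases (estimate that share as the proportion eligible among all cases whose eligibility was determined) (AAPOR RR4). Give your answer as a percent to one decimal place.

Numerator: 562 + 63 = 625
Determined eligible: 562 + 63 + 372 + 280 + 58 = 1335
e = 1335 / (1335 + 99) = 1335 / 1434 = 0.9310
Eligible share of unknowns: 0.9310 × 300 = 279.30
Base: 1335 + 279.30 = 1614.30
RR4 = 625 / 1614.30 = 0.3872

38.7%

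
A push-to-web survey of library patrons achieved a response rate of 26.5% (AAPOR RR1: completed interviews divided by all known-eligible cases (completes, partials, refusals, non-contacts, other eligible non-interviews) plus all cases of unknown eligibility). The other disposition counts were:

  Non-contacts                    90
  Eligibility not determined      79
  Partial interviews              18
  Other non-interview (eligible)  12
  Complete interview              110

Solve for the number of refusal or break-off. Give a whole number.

106

RR1 = 110 / D = 0.265
D = 110 / 0.265 = 415.1
Other denominator terms total 309
refusal or break-off = 415.1 − 309 ≈ 106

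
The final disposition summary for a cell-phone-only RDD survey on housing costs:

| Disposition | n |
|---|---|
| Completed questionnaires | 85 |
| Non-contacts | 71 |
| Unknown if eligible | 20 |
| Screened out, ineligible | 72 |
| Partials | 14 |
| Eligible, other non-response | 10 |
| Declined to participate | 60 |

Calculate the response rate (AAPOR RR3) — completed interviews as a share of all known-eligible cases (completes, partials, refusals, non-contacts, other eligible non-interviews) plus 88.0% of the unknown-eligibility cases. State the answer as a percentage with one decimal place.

33.0%

Num: 85
Determined eligible: 85 + 14 + 60 + 71 + 10 = 240
Estimated eligible among unknowns: 0.8800 × 20 = 17.60
Base: 240 + 17.60 = 257.60
RR3 = 85 / 257.60 = 0.3300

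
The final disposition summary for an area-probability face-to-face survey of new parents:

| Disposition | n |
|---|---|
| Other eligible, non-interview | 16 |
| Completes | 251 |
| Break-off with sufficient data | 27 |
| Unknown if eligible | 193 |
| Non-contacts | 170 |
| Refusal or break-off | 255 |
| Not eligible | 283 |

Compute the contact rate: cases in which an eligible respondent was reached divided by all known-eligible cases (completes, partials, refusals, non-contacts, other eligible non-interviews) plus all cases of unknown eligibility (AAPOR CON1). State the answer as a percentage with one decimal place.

60.2%

Num: 251 + 27 + 255 + 16 = 549
Denom: 251 + 27 + 255 + 170 + 16 + 193 = 912
CON1 = 549 / 912 = 0.6020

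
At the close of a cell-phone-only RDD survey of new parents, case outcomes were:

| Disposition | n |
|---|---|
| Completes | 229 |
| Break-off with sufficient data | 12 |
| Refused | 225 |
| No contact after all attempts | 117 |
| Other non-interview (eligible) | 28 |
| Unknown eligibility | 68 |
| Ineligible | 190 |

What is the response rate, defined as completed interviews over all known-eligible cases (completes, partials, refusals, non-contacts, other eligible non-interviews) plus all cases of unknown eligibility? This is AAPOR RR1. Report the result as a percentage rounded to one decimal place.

33.7%

Top → 229
Base → 229 + 12 + 225 + 117 + 28 + 68 = 679
RR1 = 229 / 679 = 0.3373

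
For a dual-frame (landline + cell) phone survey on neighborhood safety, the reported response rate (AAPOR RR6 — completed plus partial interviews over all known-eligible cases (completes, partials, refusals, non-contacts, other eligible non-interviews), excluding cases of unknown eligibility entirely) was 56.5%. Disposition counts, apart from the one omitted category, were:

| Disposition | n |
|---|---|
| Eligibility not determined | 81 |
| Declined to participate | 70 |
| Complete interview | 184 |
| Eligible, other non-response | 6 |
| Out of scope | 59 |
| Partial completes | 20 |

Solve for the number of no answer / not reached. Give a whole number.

Num = 184 + 20 = 204
RR6 = 204 / D = 0.565
D = 204 / 0.565 = 361.1
Remaining denominator categories sum to 280
no answer / not reached = 361.1 − 280 ≈ 81

81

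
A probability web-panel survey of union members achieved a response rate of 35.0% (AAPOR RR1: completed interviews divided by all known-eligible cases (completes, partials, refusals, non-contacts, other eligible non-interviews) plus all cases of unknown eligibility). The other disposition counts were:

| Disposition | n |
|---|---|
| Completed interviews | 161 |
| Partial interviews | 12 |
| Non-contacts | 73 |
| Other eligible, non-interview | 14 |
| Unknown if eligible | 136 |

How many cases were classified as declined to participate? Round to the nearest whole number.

RR1 = 161 / D = 0.350
D = 161 / 0.350 = 460.0
Remaining denominator categories sum to 396
declined to participate = 460.0 − 396 ≈ 64

64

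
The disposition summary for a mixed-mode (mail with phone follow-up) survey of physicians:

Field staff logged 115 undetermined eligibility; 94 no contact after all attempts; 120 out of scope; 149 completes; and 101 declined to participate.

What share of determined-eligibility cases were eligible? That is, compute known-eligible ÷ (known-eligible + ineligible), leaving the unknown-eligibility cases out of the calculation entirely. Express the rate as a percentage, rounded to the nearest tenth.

Determined eligible = 149 + 101 + 94 = 344
e = 344 / (344 + 120) = 344 / 464 = 0.7414

74.1%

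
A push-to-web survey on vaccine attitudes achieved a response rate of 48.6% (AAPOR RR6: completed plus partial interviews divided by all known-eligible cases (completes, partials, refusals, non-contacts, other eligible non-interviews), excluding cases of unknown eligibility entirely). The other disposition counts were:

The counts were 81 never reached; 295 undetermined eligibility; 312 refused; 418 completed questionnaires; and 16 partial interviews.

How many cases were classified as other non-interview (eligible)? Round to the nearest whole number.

Num → 418 + 16 = 434
RR6 = 434 / D = 0.486
D = 434 / 0.486 = 893.0
Remaining denominator categories sum to 827
other non-interview (eligible) = 893.0 − 827 ≈ 66

66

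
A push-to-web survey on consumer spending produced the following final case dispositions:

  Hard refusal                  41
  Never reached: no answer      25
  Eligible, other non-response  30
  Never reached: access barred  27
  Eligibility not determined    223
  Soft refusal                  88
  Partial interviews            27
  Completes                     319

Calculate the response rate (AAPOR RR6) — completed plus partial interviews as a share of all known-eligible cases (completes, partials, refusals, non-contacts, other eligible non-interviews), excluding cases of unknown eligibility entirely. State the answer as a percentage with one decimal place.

Declined to participate = 41 + 88 = 129
Never reached = 25 + 27 = 52
Top → 319 + 27 = 346
Denom → 319 + 27 + 129 + 52 + 30 = 557
RR6 = 346 / 557 = 0.6212

62.1%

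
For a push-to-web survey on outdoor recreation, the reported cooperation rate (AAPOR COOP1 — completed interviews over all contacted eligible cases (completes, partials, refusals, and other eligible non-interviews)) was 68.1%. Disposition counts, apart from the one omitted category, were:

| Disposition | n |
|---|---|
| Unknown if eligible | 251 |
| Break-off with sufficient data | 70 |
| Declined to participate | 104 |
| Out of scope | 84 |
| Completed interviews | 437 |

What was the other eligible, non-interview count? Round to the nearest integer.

COOP1 = 437 / D = 0.681
D = 437 / 0.681 = 641.7
Rest of base = 611
other eligible, non-interview = 641.7 − 611 ≈ 31

31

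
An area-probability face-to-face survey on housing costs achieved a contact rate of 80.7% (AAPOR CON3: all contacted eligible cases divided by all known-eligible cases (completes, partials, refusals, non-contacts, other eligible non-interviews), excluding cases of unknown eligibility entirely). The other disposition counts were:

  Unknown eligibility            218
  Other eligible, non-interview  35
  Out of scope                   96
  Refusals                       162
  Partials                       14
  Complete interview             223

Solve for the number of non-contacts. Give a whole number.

Num = 223 + 14 + 162 + 35 = 434
CON3 = 434 / D = 0.807
D = 434 / 0.807 = 537.8
Rest of base = 434
non-contacts = 537.8 − 434 ≈ 104

104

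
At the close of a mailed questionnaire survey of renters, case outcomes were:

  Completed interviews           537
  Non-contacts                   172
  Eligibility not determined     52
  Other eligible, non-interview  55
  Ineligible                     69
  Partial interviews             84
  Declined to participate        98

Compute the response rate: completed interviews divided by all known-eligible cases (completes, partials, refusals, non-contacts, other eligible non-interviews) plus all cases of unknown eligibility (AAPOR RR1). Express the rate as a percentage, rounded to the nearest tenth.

Top: 537
Denom: 537 + 84 + 98 + 172 + 55 + 52 = 998
RR1 = 537 / 998 = 0.5381

53.8%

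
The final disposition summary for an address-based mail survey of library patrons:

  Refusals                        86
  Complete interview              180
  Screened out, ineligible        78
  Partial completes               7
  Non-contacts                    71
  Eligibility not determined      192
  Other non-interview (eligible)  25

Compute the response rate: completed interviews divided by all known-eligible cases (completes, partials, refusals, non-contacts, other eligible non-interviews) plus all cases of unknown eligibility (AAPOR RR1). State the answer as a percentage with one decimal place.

Numerator: 180
Denom: 180 + 7 + 86 + 71 + 25 + 192 = 561
RR1 = 180 / 561 = 0.3209

32.1%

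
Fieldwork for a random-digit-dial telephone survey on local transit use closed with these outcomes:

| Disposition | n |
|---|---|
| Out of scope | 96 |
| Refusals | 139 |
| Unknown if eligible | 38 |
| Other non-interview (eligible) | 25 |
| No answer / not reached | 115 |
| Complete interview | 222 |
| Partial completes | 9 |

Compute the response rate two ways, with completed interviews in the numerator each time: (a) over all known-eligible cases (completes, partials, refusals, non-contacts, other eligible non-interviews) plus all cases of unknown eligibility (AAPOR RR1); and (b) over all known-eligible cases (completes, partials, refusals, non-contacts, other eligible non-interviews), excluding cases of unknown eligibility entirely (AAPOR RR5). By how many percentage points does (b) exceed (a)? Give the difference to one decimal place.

Num → 222
Denominator → 222 + 9 + 139 + 115 + 25 + 38 = 548
RR1 = 222 / 548 = 0.4051
Denominator → 222 + 9 + 139 + 115 + 25 = 510
RR5 = 222 / 510 = 0.4353
Difference = 43.53 − 40.51 = 3.02 percentage points

3.0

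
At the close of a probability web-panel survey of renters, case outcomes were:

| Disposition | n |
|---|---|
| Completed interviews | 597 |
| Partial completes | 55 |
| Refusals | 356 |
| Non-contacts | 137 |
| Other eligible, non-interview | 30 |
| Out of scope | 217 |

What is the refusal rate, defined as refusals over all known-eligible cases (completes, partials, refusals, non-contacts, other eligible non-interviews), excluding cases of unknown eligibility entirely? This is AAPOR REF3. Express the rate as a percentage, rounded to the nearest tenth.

30.3%

Top → 356
Denominator → 597 + 55 + 356 + 137 + 30 = 1175
REF3 = 356 / 1175 = 0.3030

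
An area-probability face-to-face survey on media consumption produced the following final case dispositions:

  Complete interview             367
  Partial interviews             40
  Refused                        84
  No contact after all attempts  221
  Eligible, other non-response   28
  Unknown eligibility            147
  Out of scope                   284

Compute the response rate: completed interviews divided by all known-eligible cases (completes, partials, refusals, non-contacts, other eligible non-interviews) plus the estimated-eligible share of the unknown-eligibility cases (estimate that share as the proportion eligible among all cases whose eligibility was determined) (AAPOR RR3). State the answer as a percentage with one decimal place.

Top → 367
Known eligible → 367 + 40 + 84 + 221 + 28 = 740
e = 740 / (740 + 284) = 740 / 1024 = 0.7227
e × U → 0.7227 × 147 = 106.24
Base → 740 + 106.24 = 846.24
RR3 = 367 / 846.24 = 0.4337

43.4%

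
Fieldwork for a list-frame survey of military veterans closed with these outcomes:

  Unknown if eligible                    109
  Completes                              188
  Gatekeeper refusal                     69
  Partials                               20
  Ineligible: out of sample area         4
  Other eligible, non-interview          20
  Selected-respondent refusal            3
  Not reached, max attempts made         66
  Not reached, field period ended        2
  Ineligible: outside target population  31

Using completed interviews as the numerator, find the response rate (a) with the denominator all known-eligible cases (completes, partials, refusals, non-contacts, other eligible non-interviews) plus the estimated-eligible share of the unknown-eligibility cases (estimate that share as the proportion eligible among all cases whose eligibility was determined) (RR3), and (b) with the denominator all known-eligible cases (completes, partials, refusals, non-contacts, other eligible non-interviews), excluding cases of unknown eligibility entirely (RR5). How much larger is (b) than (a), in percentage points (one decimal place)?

Refusal or break-off = 69 + 3 = 72
Non-contacts = 2 + 66 = 68
Not eligible = 31 + 4 = 35
Num: 188
Known eligible: 188 + 20 + 72 + 68 + 20 = 368
e = 368 / (368 + 35) = 368 / 403 = 0.9132
e × U: 0.9132 × 109 = 99.54
Denominator: 368 + 99.54 = 467.54
RR3 = 188 / 467.54 = 0.4021
Denominator: 188 + 20 + 72 + 68 + 20 = 368
RR5 = 188 / 368 = 0.5109
Difference = 51.09 − 40.21 = 10.88 percentage points

10.9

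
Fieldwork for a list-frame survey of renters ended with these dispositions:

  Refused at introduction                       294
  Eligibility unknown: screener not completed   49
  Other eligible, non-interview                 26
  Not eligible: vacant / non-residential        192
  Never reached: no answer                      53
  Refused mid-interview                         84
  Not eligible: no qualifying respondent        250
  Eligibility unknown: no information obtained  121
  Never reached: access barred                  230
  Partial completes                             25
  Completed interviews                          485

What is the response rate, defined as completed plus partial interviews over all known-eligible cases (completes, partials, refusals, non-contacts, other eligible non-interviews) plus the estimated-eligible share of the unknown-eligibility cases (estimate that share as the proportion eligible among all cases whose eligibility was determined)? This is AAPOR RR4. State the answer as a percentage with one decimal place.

Refused = 294 + 84 = 378
No answer / not reached = 53 + 230 = 283
Undetermined eligibility = 49 + 121 = 170
Ineligible = 250 + 192 = 442
Numerator → 485 + 25 = 510
Eligible (known) → 485 + 25 + 378 + 283 + 26 = 1197
e = 1197 / (1197 + 442) = 1197 / 1639 = 0.7303
Eligible share of unknowns → 0.7303 × 170 = 124.15
Denom → 1197 + 124.15 = 1321.15
RR4 = 510 / 1321.15 = 0.3860

38.6%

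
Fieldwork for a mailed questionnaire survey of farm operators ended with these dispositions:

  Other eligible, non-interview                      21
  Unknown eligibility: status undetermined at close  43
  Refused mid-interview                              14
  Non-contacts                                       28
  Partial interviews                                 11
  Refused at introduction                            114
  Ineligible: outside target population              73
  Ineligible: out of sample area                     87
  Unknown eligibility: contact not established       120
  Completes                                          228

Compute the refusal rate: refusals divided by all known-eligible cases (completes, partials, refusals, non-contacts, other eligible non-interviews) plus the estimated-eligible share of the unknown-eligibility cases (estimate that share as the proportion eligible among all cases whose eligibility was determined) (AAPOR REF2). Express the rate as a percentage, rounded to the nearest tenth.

24.0%

Refused = 114 + 14 = 128
Eligibility not determined = 120 + 43 = 163
Not eligible = 73 + 87 = 160
Numerator: 128
Determined eligible: 228 + 11 + 128 + 28 + 21 = 416
e = 416 / (416 + 160) = 416 / 576 = 0.7222
Eligible share of unknowns: 0.7222 × 163 = 117.72
Denominator: 416 + 117.72 = 533.72
REF2 = 128 / 533.72 = 0.2398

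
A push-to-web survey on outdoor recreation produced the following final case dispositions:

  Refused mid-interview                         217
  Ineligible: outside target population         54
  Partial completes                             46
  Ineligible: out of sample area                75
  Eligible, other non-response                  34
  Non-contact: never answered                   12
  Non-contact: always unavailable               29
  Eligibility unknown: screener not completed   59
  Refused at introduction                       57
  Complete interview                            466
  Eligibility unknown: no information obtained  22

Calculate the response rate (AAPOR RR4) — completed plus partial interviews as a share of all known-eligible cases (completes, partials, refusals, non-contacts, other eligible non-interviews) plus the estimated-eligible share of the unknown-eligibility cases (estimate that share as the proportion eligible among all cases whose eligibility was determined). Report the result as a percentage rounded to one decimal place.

Refused = 57 + 217 = 274
No answer / not reached = 12 + 29 = 41
Unknown if eligible = 59 + 22 = 81
Out of scope = 54 + 75 = 129
Numerator: 466 + 46 = 512
Determined eligible: 466 + 46 + 274 + 41 + 34 = 861
e = 861 / (861 + 129) = 861 / 990 = 0.8697
Estimated eligible among unknowns: 0.8697 × 81 = 70.45
Denominator: 861 + 70.45 = 931.45
RR4 = 512 / 931.45 = 0.5497

55.0%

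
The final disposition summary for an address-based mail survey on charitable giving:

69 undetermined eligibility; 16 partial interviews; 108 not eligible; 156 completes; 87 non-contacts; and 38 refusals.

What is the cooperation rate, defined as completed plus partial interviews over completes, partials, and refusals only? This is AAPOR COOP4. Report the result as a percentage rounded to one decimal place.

81.9%

Numerator = 156 + 16 = 172
Denominator = 156 + 16 + 38 = 210
COOP4 = 172 / 210 = 0.8190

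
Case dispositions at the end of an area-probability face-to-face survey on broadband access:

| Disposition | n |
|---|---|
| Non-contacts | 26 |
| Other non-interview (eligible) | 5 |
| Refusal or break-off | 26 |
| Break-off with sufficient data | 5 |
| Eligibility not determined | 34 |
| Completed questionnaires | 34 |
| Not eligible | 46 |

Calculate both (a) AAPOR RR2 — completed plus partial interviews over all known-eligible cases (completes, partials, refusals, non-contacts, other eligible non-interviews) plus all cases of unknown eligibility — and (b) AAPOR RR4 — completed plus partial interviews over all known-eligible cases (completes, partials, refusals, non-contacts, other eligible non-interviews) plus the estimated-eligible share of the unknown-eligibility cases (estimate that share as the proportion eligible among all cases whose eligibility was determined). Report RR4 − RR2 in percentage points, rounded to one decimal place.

Num → 34 + 5 = 39
Denom → 34 + 5 + 26 + 26 + 5 + 34 = 130
RR2 = 39 / 130 = 0.3000
Eligible (known) → 34 + 5 + 26 + 26 + 5 = 96
e = 96 / (96 + 46) = 96 / 142 = 0.6761
e × U → 0.6761 × 34 = 22.99
Denom → 96 + 22.99 = 118.99
RR4 = 39 / 118.99 = 0.3278
Difference = 32.78 − 30.00 = 2.78 percentage points

2.8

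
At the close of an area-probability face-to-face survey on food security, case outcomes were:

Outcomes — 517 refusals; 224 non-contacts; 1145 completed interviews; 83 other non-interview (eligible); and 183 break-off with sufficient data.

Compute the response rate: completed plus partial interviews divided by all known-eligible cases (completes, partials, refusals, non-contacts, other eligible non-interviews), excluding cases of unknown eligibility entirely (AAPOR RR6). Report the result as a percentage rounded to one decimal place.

Numerator → 1145 + 183 = 1328
Denominator → 1145 + 183 + 517 + 224 + 83 = 2152
RR6 = 1328 / 2152 = 0.6171

61.7%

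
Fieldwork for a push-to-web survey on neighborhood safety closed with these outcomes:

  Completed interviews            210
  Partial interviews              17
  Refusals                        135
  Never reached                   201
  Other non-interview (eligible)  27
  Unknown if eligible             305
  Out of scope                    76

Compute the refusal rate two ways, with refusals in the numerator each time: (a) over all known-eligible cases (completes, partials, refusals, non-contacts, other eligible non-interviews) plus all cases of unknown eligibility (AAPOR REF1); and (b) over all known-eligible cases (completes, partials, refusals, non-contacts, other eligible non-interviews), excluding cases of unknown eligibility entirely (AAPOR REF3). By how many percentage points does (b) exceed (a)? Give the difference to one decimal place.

Num = 135
Denom = 210 + 17 + 135 + 201 + 27 + 305 = 895
REF1 = 135 / 895 = 0.1508
Denom = 210 + 17 + 135 + 201 + 27 = 590
REF3 = 135 / 590 = 0.2288
Difference = 22.88 − 15.08 = 7.80 percentage points

7.8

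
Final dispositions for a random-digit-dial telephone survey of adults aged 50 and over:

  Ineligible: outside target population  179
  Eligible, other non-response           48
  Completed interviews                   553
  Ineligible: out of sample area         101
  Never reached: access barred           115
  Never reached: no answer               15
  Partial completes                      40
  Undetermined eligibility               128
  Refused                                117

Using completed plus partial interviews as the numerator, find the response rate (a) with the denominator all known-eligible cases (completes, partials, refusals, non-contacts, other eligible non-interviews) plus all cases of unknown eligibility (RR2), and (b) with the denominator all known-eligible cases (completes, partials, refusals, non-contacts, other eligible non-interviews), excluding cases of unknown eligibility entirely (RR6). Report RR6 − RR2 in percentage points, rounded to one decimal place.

No contact after all attempts = 15 + 115 = 130
Ineligible = 179 + 101 = 280
Numerator → 553 + 40 = 593
Denominator → 553 + 40 + 117 + 130 + 48 + 128 = 1016
RR2 = 593 / 1016 = 0.5837
Denominator → 553 + 40 + 117 + 130 + 48 = 888
RR6 = 593 / 888 = 0.6678
Difference = 66.78 − 58.37 = 8.41 percentage points

8.4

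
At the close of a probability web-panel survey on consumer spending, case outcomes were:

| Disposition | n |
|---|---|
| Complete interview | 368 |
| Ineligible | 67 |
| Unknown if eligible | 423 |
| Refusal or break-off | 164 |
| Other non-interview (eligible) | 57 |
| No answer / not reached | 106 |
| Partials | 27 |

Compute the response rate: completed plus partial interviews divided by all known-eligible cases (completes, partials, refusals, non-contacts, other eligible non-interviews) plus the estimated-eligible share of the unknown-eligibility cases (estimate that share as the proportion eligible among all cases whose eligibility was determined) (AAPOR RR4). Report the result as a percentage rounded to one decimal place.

35.6%

Num: 368 + 27 = 395
Eligible (known): 368 + 27 + 164 + 106 + 57 = 722
e = 722 / (722 + 67) = 722 / 789 = 0.9151
Estimated eligible among unknowns: 0.9151 × 423 = 387.09
Denominator: 722 + 387.09 = 1109.09
RR4 = 395 / 1109.09 = 0.3561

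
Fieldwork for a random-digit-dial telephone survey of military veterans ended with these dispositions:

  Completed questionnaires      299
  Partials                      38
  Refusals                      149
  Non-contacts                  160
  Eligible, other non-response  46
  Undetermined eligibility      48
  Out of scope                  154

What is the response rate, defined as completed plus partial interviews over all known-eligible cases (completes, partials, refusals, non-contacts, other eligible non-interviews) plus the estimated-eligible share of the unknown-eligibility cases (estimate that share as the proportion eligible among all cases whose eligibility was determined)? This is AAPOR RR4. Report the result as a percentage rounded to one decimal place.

46.1%

Num → 299 + 38 = 337
Eligible (known) → 299 + 38 + 149 + 160 + 46 = 692
e = 692 / (692 + 154) = 692 / 846 = 0.8180
Estimated eligible among unknowns → 0.8180 × 48 = 39.26
Base → 692 + 39.26 = 731.26
RR4 = 337 / 731.26 = 0.4608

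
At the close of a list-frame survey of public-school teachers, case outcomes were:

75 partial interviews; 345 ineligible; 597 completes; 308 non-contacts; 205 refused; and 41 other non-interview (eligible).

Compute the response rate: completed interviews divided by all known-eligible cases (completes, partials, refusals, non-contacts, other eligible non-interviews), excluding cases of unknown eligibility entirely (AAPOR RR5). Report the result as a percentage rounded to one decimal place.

48.7%

Numerator = 597
Base = 597 + 75 + 205 + 308 + 41 = 1226
RR5 = 597 / 1226 = 0.4869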